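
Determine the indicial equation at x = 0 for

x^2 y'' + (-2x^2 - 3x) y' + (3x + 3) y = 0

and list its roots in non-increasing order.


Divide by x^2 to reach normal form y'' + P_1(x) y' + P_2(x) y = 0 with P_1(x) = -2 - 3/x and P_2(x) = 3/x + 3/x^2.
x = 0 is a singular point because the y'-coefficient -2 - 3/x has a pole at x = 0 and the y-coefficient 3/x + 3/x^2 has a pole at x = 0.
It is a regular singular point because x P_1(x) = p(x) = -2x - 3 and x^2 P_2(x) = q(x) = 3x + 3 are polynomials, hence analytic at x = 0.
p(0) = -3,  q(0) = 3.
Indicial equation: r(r-1) + p(0) r + q(0) = 0, i.e. r^2 + (p(0) - 1) r + q(0) = 0, i.e. r^2 - 4 r + 3 = 0.
Discriminant: (-4)^2 - 4(3) = 4, so r = (4 ± 2)/2.
Solving: r_1 = 3, r_2 = 1.

indicial: r^2 - 4 r + 3 = 0; roots r_1 = 3, r_2 = 1


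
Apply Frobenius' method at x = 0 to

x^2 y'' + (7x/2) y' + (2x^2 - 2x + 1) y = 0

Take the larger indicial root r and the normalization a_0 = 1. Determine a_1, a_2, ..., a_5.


Write in Frobenius form y'' + (p(x)/x) y' + (q(x)/x^2) y = 0:
  p(x) = 7/2,  q(x) = 2x^2 - 2x + 1.
Indicial equation: r(r-1) + (7/2) r + (1) = 0 -> roots r_1 = -1/2, r_2 = -2.
Take r = r_1 = -1/2. Let y(x) = x^r sum_{n>=0} a_n x^n with a_0 = 1.
Substitute y = x^r sum a_n x^n and match x^{r+n}. The recurrence is
  D(n) a_n - 2 a_{n-1} + 2 a_{n-2} = 0,  where D(n) = (r+n)(r+n-1) + (7/2)(r+n) + (1).
  a_n = [2 a_{n-1} - 2 a_{n-2}] / D(n).
Since the indicial polynomial factors as (r - r_1)(r - r_2), D(n) = (r_1 + n - r_1)(r_1 + n - r_2) = n(n + 3/2).
Evaluating step by step (a_0 = 1):
  n = 1: D(1) = 1(1 + 3/2) = 5/2; numerator = 2(1) = 2; a_1 = (2)/(5/2) = 4/5
  n = 2: D(2) = 2(2 + 3/2) = 7; numerator = 2(4/5) - 2(1) = -2/5; a_2 = (-2/5)/(7) = -2/35
  n = 3: D(3) = 3(3 + 3/2) = 27/2; numerator = 2(-2/35) - 2(4/5) = -12/7; a_3 = (-12/7)/(27/2) = -8/63
  n = 4: D(4) = 4(4 + 3/2) = 22; numerator = 2(-8/63) - 2(-2/35) = -44/315; a_4 = (-44/315)/(22) = -2/315
  n = 5: D(5) = 5(5 + 3/2) = 65/2; numerator = 2(-2/315) - 2(-8/63) = 76/315; a_5 = (76/315)/(65/2) = 152/20475

r = -1/2; a_0 = 1; a_1 = 4/5; a_2 = -2/35; a_3 = -8/63; a_4 = -2/315; a_5 = 152/20475


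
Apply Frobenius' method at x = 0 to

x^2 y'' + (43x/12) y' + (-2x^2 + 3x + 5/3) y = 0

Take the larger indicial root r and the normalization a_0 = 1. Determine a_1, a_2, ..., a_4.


Write in Frobenius form y'' + (p(x)/x) y' + (q(x)/x^2) y = 0:
  p(x) = 43/12,  q(x) = -2x^2 + 3x + 5/3.
Indicial equation: r(r-1) + (43/12) r + (5/3) = 0 -> roots r_1 = -5/4, r_2 = -4/3.
Take r = r_1 = -5/4. Let y(x) = x^r sum_{n>=0} a_n x^n with a_0 = 1.
Substitute y = x^r sum a_n x^n and match x^{r+n}. The recurrence is
  D(n) a_n + 3 a_{n-1} - 2 a_{n-2} = 0,  where D(n) = (r+n)(r+n-1) + (43/12)(r+n) + (5/3).
  a_n = [-3 a_{n-1} + 2 a_{n-2}] / D(n).
Since the indicial polynomial factors as (r - r_1)(r - r_2), D(n) = (r_1 + n - r_1)(r_1 + n - r_2) = n(n + 1/12).
Evaluating step by step (a_0 = 1):
  n = 1: D(1) = 1(1 + 1/12) = 13/12; numerator = -3(1) = -3; a_1 = (-3)/(13/12) = -36/13
  n = 2: D(2) = 2(2 + 1/12) = 25/6; numerator = -3(-36/13) + 2(1) = 134/13; a_2 = (134/13)/(25/6) = 804/325
  n = 3: D(3) = 3(3 + 1/12) = 37/4; numerator = -3(804/325) + 2(-36/13) = -324/25; a_3 = (-324/25)/(37/4) = -1296/925
  n = 4: D(4) = 4(4 + 1/12) = 49/3; numerator = -3(-1296/925) + 2(804/325) = 22008/2405; a_4 = (22008/2405)/(49/3) = 9432/16835

r = -5/4; a_0 = 1; a_1 = -36/13; a_2 = 804/325; a_3 = -1296/925; a_4 = 9432/16835


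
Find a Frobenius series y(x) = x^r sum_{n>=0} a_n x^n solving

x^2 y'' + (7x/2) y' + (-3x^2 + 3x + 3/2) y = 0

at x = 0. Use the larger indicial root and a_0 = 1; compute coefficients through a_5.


Write in Frobenius form y'' + (p(x)/x) y' + (q(x)/x^2) y = 0:
  p(x) = 7/2,  q(x) = -3x^2 + 3x + 3/2.
Indicial equation: r(r-1) + (7/2) r + (3/2) = 0 -> roots r_1 = -1, r_2 = -3/2.
Take r = r_1 = -1. Let y(x) = x^r sum_{n>=0} a_n x^n with a_0 = 1.
Substitute y = x^r sum a_n x^n and match x^{r+n}. The recurrence is
  D(n) a_n + 3 a_{n-1} - 3 a_{n-2} = 0,  where D(n) = (r+n)(r+n-1) + (7/2)(r+n) + (3/2).
  a_n = [-3 a_{n-1} + 3 a_{n-2}] / D(n).
Since the indicial polynomial factors as (r - r_1)(r - r_2), D(n) = (r_1 + n - r_1)(r_1 + n - r_2) = n(n + 1/2).
Evaluating step by step (a_0 = 1):
  n = 1: D(1) = 1(1 + 1/2) = 3/2; numerator = -3(1) = -3; a_1 = (-3)/(3/2) = -2
  n = 2: D(2) = 2(2 + 1/2) = 5; numerator = -3(-2) + 3(1) = 9; a_2 = (9)/(5) = 9/5
  n = 3: D(3) = 3(3 + 1/2) = 21/2; numerator = -3(9/5) + 3(-2) = -57/5; a_3 = (-57/5)/(21/2) = -38/35
  n = 4: D(4) = 4(4 + 1/2) = 18; numerator = -3(-38/35) + 3(9/5) = 303/35; a_4 = (303/35)/(18) = 101/210
  n = 5: D(5) = 5(5 + 1/2) = 55/2; numerator = -3(101/210) + 3(-38/35) = -47/10; a_5 = (-47/10)/(55/2) = -47/275

r = -1; a_0 = 1; a_1 = -2; a_2 = 9/5; a_3 = -38/35; a_4 = 101/210; a_5 = -47/275


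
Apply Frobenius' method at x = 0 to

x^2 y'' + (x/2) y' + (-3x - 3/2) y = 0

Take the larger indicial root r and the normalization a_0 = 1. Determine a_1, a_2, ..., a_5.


Write in Frobenius form y'' + (p(x)/x) y' + (q(x)/x^2) y = 0:
  p(x) = 1/2,  q(x) = -3x - 3/2.
Indicial equation: r(r-1) + (1/2) r + (-3/2) = 0 -> roots r_1 = 3/2, r_2 = -1.
Take r = r_1 = 3/2. Let y(x) = x^r sum_{n>=0} a_n x^n with a_0 = 1.
Substitute y = x^r sum a_n x^n and match x^{r+n}. The recurrence is
  D(n) a_n - 3 a_{n-1} = 0,  where D(n) = (r+n)(r+n-1) + (1/2)(r+n) + (-3/2).
  a_n = 3 / D(n) * a_{n-1}.
Since the indicial polynomial factors as (r - r_1)(r - r_2), D(n) = (r_1 + n - r_1)(r_1 + n - r_2) = n(n + 5/2).
Evaluating step by step (a_0 = 1):
  n = 1: D(1) = 1(1 + 5/2) = 7/2; numerator = 3(1) = 3; a_1 = (3)/(7/2) = 6/7
  n = 2: D(2) = 2(2 + 5/2) = 9; numerator = 3(6/7) = 18/7; a_2 = (18/7)/(9) = 2/7
  n = 3: D(3) = 3(3 + 5/2) = 33/2; numerator = 3(2/7) = 6/7; a_3 = (6/7)/(33/2) = 4/77
  n = 4: D(4) = 4(4 + 5/2) = 26; numerator = 3(4/77) = 12/77; a_4 = (12/77)/(26) = 6/1001
  n = 5: D(5) = 5(5 + 5/2) = 75/2; numerator = 3(6/1001) = 18/1001; a_5 = (18/1001)/(75/2) = 12/25025

r = 3/2; a_0 = 1; a_1 = 6/7; a_2 = 2/7; a_3 = 4/77; a_4 = 6/1001; a_5 = 12/25025


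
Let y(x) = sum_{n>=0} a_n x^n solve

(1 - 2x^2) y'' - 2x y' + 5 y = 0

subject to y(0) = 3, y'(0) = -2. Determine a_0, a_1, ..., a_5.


Ansatz: y(x) = sum_{n>=0} a_n x^n, so y'(x) = sum_{n>=1} n a_n x^(n-1) and y''(x) = sum_{n>=2} n(n-1) a_n x^(n-2).
Substitute into P(x) y'' + Q(x) y' + R(x) y = 0 with P(x) = 1 - 2x^2, Q(x) = -2x, R(x) = 5, and match powers of x.
Initial conditions: a_0 = 3, a_1 = -2.
Setting the coefficient of each power of x to zero and solving order by order (substituting the coefficients already found):
  x^0: 2 a_2 + 5 a_0 = 0  ->  2 a_2 = -5 a_0 = -15  ->  a_2 = -15/2
  x^1: 6 a_3 + 3 a_1 = 0  ->  6 a_3 = -3 a_1 = 6  ->  a_3 = 1
  x^2: 12 a_4 - 3 a_2 = 0  ->  12 a_4 = 3 a_2 = -45/2  ->  a_4 = -15/8
  x^3: 20 a_5 - 13 a_3 = 0  ->  20 a_5 = 13 a_3 = 13  ->  a_5 = 13/20
Truncated series: y(x) = 3 - 2 x - (15/2) x^2 + x^3 - (15/8) x^4 + (13/20) x^5 + O(x^6).

a_0 = 3; a_1 = -2; a_2 = -15/2; a_3 = 1; a_4 = -15/8; a_5 = 13/20


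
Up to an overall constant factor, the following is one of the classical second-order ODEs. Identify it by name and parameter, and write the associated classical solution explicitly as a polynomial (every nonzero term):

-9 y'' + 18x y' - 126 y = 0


All three coefficients share the factor -9; dividing through by -9 gives  y'' - 2x y' + 14 y = 0.
This matches the Hermite equation y'' - 2x y' + 2n y = 0 with 2n = 14, so n = 7; the polynomial solution is H_7(x).
With y = sum_k a_k x^k, matching x^k gives (k+2)(k+1) a_{k+2} = 2(k - n) a_k = 2(k - 7) a_k. The right side vanishes at k = 7, so the series with the parity of 7 terminates at degree 7.
Standard normalization: leading coefficient of H_n is 2^n, so a_7 = 2^7 = 128. Work downward with a_k = (k+1)(k+2) a_{k+2} / (2(k - n)):
  a_5 = (6)(7)(128) / (2(5 - 7)) = 5376/(-4) = -1344
  a_3 = (4)(5)(-1344) / (2(3 - 7)) = -26880/(-8) = 3360
  a_1 = (2)(3)(3360) / (2(1 - 7)) = 20160/(-12) = -1680
Hence H_7(x) = 128 x^7 - 1344 x^5 + 3360 x^3 - 1680 x.

H_7(x); series = 128 x^7 - 1344 x^5 + 3360 x^3 - 1680 x


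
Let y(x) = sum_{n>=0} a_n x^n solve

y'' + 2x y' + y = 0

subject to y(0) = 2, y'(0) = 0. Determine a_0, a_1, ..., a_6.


Ansatz: y(x) = sum_{n>=0} a_n x^n, so y'(x) = sum_{n>=1} n a_n x^(n-1) and y''(x) = sum_{n>=2} n(n-1) a_n x^(n-2).
Substitute into P(x) y'' + Q(x) y' + R(x) y = 0 with P(x) = 1, Q(x) = 2x, R(x) = 1, and match powers of x.
Initial conditions: a_0 = 2, a_1 = 0.
Setting the coefficient of each power of x to zero and solving order by order (substituting the coefficients already found):
  x^0: 2 a_2 + a_0 = 0  ->  2 a_2 = -a_0 = -2  ->  a_2 = -1
  x^1: 6 a_3 + 3 a_1 = 0  ->  6 a_3 = -3 a_1 = 0  ->  a_3 = 0
  x^2: 12 a_4 + 5 a_2 = 0  ->  12 a_4 = -5 a_2 = 5  ->  a_4 = 5/12
  x^3: 20 a_5 + 7 a_3 = 0  ->  20 a_5 = -7 a_3 = 0  ->  a_5 = 0
  x^4: 30 a_6 + 9 a_4 = 0  ->  30 a_6 = -9 a_4 = -15/4  ->  a_6 = -1/8
Truncated series: y(x) = 2 - x^2 + (5/12) x^4 - (1/8) x^6 + O(x^7).

a_0 = 2; a_1 = 0; a_2 = -1; a_3 = 0; a_4 = 5/12; a_5 = 0; a_6 = -1/8


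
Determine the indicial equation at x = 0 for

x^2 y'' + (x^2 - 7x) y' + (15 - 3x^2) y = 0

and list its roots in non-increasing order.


Divide by x^2 to reach normal form y'' + P_1(x) y' + P_2(x) y = 0 with P_1(x) = 1 - 7/x and P_2(x) = -3 + 15/x^2.
x = 0 is a singular point because the y'-coefficient 1 - 7/x has a pole at x = 0 and the y-coefficient -3 + 15/x^2 has a pole at x = 0.
It is a regular singular point because x P_1(x) = p(x) = x - 7 and x^2 P_2(x) = q(x) = 15 - 3x^2 are polynomials, hence analytic at x = 0.
p(0) = -7,  q(0) = 15.
Indicial equation: r(r-1) + p(0) r + q(0) = 0, i.e. r^2 + (p(0) - 1) r + q(0) = 0, i.e. r^2 - 8 r + 15 = 0.
Discriminant: (-8)^2 - 4(15) = 4, so r = (8 ± 2)/2.
Solving: r_1 = 5, r_2 = 3.

indicial: r^2 - 8 r + 15 = 0; roots r_1 = 5, r_2 = 3


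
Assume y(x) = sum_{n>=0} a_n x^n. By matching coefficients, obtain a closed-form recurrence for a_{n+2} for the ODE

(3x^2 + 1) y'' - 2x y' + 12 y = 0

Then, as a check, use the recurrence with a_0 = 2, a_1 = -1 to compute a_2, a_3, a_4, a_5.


Substitute y = sum_n a_n x^n.
(1 + 3 x^2) y'' contributes (n+2)(n+1) a_{n+2} + 3 n(n-1) a_n at x^n.
-2 x y'(x) contributes -2 n a_n at x^n.
12 y(x) contributes 12 a_n at x^n.
Matching x^n: (n+2)(n+1) a_{n+2} + (3 n(n-1) - 2 n + 12) a_n = 0.
Thus a_{n+2} = (-3 n(n-1) + 2 n - 12) / ((n+1)(n+2)) * a_n.

Check with a_0 = 2, a_1 = -1 (apply the recurrence for n = 0, 1, 2, 3): a_0 = 2, a_1 = -1, a_2 = -12, a_3 = 5/3, a_4 = 14, a_5 = -2.

a_(n+2) = (-3 n(n-1) + 2 n - 12) / ((n+1)(n+2)) * a_n; check: a_0 = 2, a_1 = -1, a_2 = -12, a_3 = 5/3, a_4 = 14, a_5 = -2


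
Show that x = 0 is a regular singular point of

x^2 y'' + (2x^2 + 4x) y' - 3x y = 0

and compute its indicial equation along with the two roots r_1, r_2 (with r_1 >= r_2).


Divide by x^2 to reach normal form y'' + P_1(x) y' + P_2(x) y = 0 with P_1(x) = 2 + 4/x and P_2(x) = -3/x.
x = 0 is a singular point because the y'-coefficient 2 + 4/x has a pole at x = 0 and the y-coefficient -3/x has a pole at x = 0.
It is a regular singular point because x P_1(x) = p(x) = 2x + 4 and x^2 P_2(x) = q(x) = -3x are polynomials, hence analytic at x = 0.
p(0) = 4,  q(0) = 0.
Indicial equation: r(r-1) + p(0) r + q(0) = 0, i.e. r^2 + (p(0) - 1) r + q(0) = 0, i.e. r^2 + 3 r = 0.
Discriminant: (3)^2 - 4(0) = 9, so r = (-3 ± 3)/2.
Solving: r_1 = 0, r_2 = -3.

indicial: r^2 + 3 r = 0; roots r_1 = 0, r_2 = -3


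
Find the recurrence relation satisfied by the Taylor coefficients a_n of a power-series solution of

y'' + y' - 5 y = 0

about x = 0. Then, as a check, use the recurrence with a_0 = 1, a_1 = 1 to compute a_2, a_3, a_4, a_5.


Substitute y = sum_n a_n x^n.
y''(x) has coefficient (n+2)(n+1) a_{n+2} at x^n;
y'(x) has coefficient (n+1) a_{n+1} at x^n;
-5 y(x) has coefficient -5 a_n at x^n.
Matching x^n: (n+2)(n+1) a_{n+2} + (n+1) a_{n+1} - 5 a_n = 0.
Thus a_{n+2} = [-(n+1) a_{n+1} + 5 a_n] / ((n+1)(n+2)).

Check with a_0 = 1, a_1 = 1 (apply the recurrence for n = 0, 1, 2, 3): a_0 = 1, a_1 = 1, a_2 = 2, a_3 = 1/6, a_4 = 19/24, a_5 = -7/60.

a_(n+2) = [-(n+1) a_(n+1) + 5 a_n] / ((n+1)(n+2)); check: a_0 = 1, a_1 = 1, a_2 = 2, a_3 = 1/6, a_4 = 19/24, a_5 = -7/60


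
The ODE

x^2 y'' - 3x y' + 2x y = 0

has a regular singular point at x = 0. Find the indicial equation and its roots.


Divide by x^2 to reach normal form y'' + P_1(x) y' + P_2(x) y = 0 with P_1(x) = -3/x and P_2(x) = 2/x.
x = 0 is a singular point because the y'-coefficient -3/x has a pole at x = 0 and the y-coefficient 2/x has a pole at x = 0.
It is a regular singular point because x P_1(x) = p(x) = -3 and x^2 P_2(x) = q(x) = 2x are polynomials, hence analytic at x = 0.
p(0) = -3,  q(0) = 0.
Indicial equation: r(r-1) + p(0) r + q(0) = 0, i.e. r^2 + (p(0) - 1) r + q(0) = 0, i.e. r^2 - 4 r = 0.
Discriminant: (-4)^2 - 4(0) = 16, so r = (4 ± 4)/2.
Solving: r_1 = 4, r_2 = 0.

indicial: r^2 - 4 r = 0; roots r_1 = 4, r_2 = 0


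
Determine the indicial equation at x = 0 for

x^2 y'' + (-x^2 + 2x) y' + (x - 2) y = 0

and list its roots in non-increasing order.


Divide by x^2 to reach normal form y'' + P_1(x) y' + P_2(x) y = 0 with P_1(x) = -1 + 2/x and P_2(x) = 1/x - 2/x^2.
x = 0 is a singular point because the y'-coefficient -1 + 2/x has a pole at x = 0 and the y-coefficient 1/x - 2/x^2 has a pole at x = 0.
It is a regular singular point because x P_1(x) = p(x) = 2 - x and x^2 P_2(x) = q(x) = x - 2 are polynomials, hence analytic at x = 0.
p(0) = 2,  q(0) = -2.
Indicial equation: r(r-1) + p(0) r + q(0) = 0, i.e. r^2 + (p(0) - 1) r + q(0) = 0, i.e. r^2 + 1 r - 2 = 0.
Discriminant: (1)^2 - 4(-2) = 9, so r = (-1 ± 3)/2.
Solving: r_1 = 1, r_2 = -2.

indicial: r^2 + 1 r - 2 = 0; roots r_1 = 1, r_2 = -2


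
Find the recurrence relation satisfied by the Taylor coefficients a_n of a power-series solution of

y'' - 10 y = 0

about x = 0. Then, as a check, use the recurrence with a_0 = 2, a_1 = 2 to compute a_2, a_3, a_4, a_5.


Substitute y = sum_n a_n x^n into y'' + (const) y = 0.
y''(x) = sum_{n>=0} (n+2)(n+1) a_{n+2} x^n.
The ODE becomes sum_n [(n+2)(n+1) a_{n+2} - 10 a_n] x^n = 0.
Setting each coefficient to zero gives the recurrence:
  (n+2)(n+1) a_{n+2} - 10 a_n = 0,
  a_{n+2} = 10 / ((n+1)(n+2)) a_n.

Check with a_0 = 2, a_1 = 2 (apply the recurrence for n = 0, 1, 2, 3): a_0 = 2, a_1 = 2, a_2 = 10, a_3 = 10/3, a_4 = 25/3, a_5 = 5/3.

a_{n+2} = 10/((n+1)(n+2)) * a_n; check: a_0 = 2, a_1 = 2, a_2 = 10, a_3 = 10/3, a_4 = 25/3, a_5 = 5/3


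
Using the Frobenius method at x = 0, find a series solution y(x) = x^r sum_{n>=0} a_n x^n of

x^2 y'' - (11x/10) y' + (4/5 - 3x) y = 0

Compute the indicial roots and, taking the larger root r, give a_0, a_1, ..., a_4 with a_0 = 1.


Write in Frobenius form y'' + (p(x)/x) y' + (q(x)/x^2) y = 0:
  p(x) = -11/10,  q(x) = 4/5 - 3x.
Indicial equation: r(r-1) + (-11/10) r + (4/5) = 0 -> roots r_1 = 8/5, r_2 = 1/2.
Take r = r_1 = 8/5. Let y(x) = x^r sum_{n>=0} a_n x^n with a_0 = 1.
Substitute y = x^r sum a_n x^n and match x^{r+n}. The recurrence is
  D(n) a_n - 3 a_{n-1} = 0,  where D(n) = (r+n)(r+n-1) + (-11/10)(r+n) + (4/5).
  a_n = 3 / D(n) * a_{n-1}.
Since the indicial polynomial factors as (r - r_1)(r - r_2), D(n) = (r_1 + n - r_1)(r_1 + n - r_2) = n(n + 11/10).
Evaluating step by step (a_0 = 1):
  n = 1: D(1) = 1(1 + 11/10) = 21/10; numerator = 3(1) = 3; a_1 = (3)/(21/10) = 10/7
  n = 2: D(2) = 2(2 + 11/10) = 31/5; numerator = 3(10/7) = 30/7; a_2 = (30/7)/(31/5) = 150/217
  n = 3: D(3) = 3(3 + 11/10) = 123/10; numerator = 3(150/217) = 450/217; a_3 = (450/217)/(123/10) = 1500/8897
  n = 4: D(4) = 4(4 + 11/10) = 102/5; numerator = 3(1500/8897) = 4500/8897; a_4 = (4500/8897)/(102/5) = 3750/151249

r = 8/5; a_0 = 1; a_1 = 10/7; a_2 = 150/217; a_3 = 1500/8897; a_4 = 3750/151249


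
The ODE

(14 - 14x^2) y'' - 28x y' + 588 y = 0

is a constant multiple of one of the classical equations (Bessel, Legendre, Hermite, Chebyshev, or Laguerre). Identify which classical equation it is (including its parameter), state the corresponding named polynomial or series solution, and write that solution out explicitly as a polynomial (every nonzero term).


All three coefficients share the factor 14; dividing through by 14 gives  (1 - x^2) y'' - 2x y' + 42 y = 0.
This matches the Legendre equation (1 - x^2) y'' - 2x y' + n(n+1) y = 0 (note the -2x y' term) with n(n+1) = 42, so n = 6; the polynomial solution is P_6(x).
With y = sum_k a_k x^k, matching x^k gives (k+2)(k+1) a_{k+2} = [k(k+1) - n(n+1)] a_k = (k - 6)(k + 7) a_k. The right side vanishes at k = 6, so the series with the parity of 6 terminates at degree 6.
Standard normalization (P_n(1) = 1): leading coefficient (2n)!/(2^n (n!)^2) = 479001600/(64*518400) = 231/16, so a_6 = 231/16. Work downward with a_k = (k+1)(k+2) a_{k+2} / ((k - 6)(k + 7)):
  a_4 = (5)(6)(231/16) / ((4 - 6)(4 + 7)) = (3465/8)/(-22) = -315/16
  a_2 = (3)(4)(-315/16) / ((2 - 6)(2 + 7)) = (-945/4)/(-36) = 105/16
  a_0 = (1)(2)(105/16) / ((0 - 6)(0 + 7)) = (105/8)/(-42) = -5/16
Hence P_6(x) = 231 x^6/16 - 315 x^4/16 + 105 x^2/16 - 5/16.

P_6(x); series = 231 x^6/16 - 315 x^4/16 + 105 x^2/16 - 5/16


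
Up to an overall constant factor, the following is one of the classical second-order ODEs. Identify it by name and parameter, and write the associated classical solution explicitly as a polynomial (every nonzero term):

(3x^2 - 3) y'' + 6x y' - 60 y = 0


All three coefficients share the factor -3; dividing through by -3 gives  (1 - x^2) y'' - 2x y' + 20 y = 0.
This matches the Legendre equation (1 - x^2) y'' - 2x y' + n(n+1) y = 0 (note the -2x y' term) with n(n+1) = 20, so n = 4; the polynomial solution is P_4(x).
With y = sum_k a_k x^k, matching x^k gives (k+2)(k+1) a_{k+2} = [k(k+1) - n(n+1)] a_k = (k - 4)(k + 5) a_k. The right side vanishes at k = 4, so the series with the parity of 4 terminates at degree 4.
Standard normalization (P_n(1) = 1): leading coefficient (2n)!/(2^n (n!)^2) = 40320/(16*576) = 35/8, so a_4 = 35/8. Work downward with a_k = (k+1)(k+2) a_{k+2} / ((k - 4)(k + 5)):
  a_2 = (3)(4)(35/8) / ((2 - 4)(2 + 5)) = (105/2)/(-14) = -15/4
  a_0 = (1)(2)(-15/4) / ((0 - 4)(0 + 5)) = (-15/2)/(-20) = 3/8
Hence P_4(x) = 35 x^4/8 - 15 x^2/4 + 3/8.

P_4(x); series = 35 x^4/8 - 15 x^2/4 + 3/8


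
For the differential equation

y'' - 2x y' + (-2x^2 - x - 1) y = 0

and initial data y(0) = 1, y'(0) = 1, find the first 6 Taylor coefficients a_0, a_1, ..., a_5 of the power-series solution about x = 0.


Ansatz: y(x) = sum_{n>=0} a_n x^n, so y'(x) = sum_{n>=1} n a_n x^(n-1) and y''(x) = sum_{n>=2} n(n-1) a_n x^(n-2).
Substitute into P(x) y'' + Q(x) y' + R(x) y = 0 with P(x) = 1, Q(x) = -2x, R(x) = -2x^2 - x - 1, and match powers of x.
Initial conditions: a_0 = 1, a_1 = 1.
Setting the coefficient of each power of x to zero and solving order by order (substituting the coefficients already found):
  x^0: 2 a_2 - a_0 = 0  ->  2 a_2 = a_0 = 1  ->  a_2 = 1/2
  x^1: 6 a_3 - 3 a_1 - a_0 = 0  ->  6 a_3 = 3 a_1 + a_0 = 4  ->  a_3 = 2/3
  x^2: 12 a_4 - 5 a_2 - a_1 - 2 a_0 = 0  ->  12 a_4 = 5 a_2 + a_1 + 2 a_0 = 11/2  ->  a_4 = 11/24
  x^3: 20 a_5 - 7 a_3 - a_2 - 2 a_1 = 0  ->  20 a_5 = 7 a_3 + a_2 + 2 a_1 = 43/6  ->  a_5 = 43/120
Truncated series: y(x) = 1 + x + (1/2) x^2 + (2/3) x^3 + (11/24) x^4 + (43/120) x^5 + O(x^6).

a_0 = 1; a_1 = 1; a_2 = 1/2; a_3 = 2/3; a_4 = 11/24; a_5 = 43/120


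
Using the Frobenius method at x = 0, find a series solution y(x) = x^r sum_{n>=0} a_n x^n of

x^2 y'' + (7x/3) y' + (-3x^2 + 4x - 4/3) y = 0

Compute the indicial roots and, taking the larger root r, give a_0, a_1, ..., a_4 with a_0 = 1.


Write in Frobenius form y'' + (p(x)/x) y' + (q(x)/x^2) y = 0:
  p(x) = 7/3,  q(x) = -3x^2 + 4x - 4/3.
Indicial equation: r(r-1) + (7/3) r + (-4/3) = 0 -> roots r_1 = 2/3, r_2 = -2.
Take r = r_1 = 2/3. Let y(x) = x^r sum_{n>=0} a_n x^n with a_0 = 1.
Substitute y = x^r sum a_n x^n and match x^{r+n}. The recurrence is
  D(n) a_n + 4 a_{n-1} - 3 a_{n-2} = 0,  where D(n) = (r+n)(r+n-1) + (7/3)(r+n) + (-4/3).
  a_n = [-4 a_{n-1} + 3 a_{n-2}] / D(n).
Since the indicial polynomial factors as (r - r_1)(r - r_2), D(n) = (r_1 + n - r_1)(r_1 + n - r_2) = n(n + 8/3).
Evaluating step by step (a_0 = 1):
  n = 1: D(1) = 1(1 + 8/3) = 11/3; numerator = -4(1) = -4; a_1 = (-4)/(11/3) = -12/11
  n = 2: D(2) = 2(2 + 8/3) = 28/3; numerator = -4(-12/11) + 3(1) = 81/11; a_2 = (81/11)/(28/3) = 243/308
  n = 3: D(3) = 3(3 + 8/3) = 17; numerator = -4(243/308) + 3(-12/11) = -45/7; a_3 = (-45/7)/(17) = -45/119
  n = 4: D(4) = 4(4 + 8/3) = 80/3; numerator = -4(-45/119) + 3(243/308) = 20313/5236; a_4 = (20313/5236)/(80/3) = 60939/418880

r = 2/3; a_0 = 1; a_1 = -12/11; a_2 = 243/308; a_3 = -45/119; a_4 = 60939/418880


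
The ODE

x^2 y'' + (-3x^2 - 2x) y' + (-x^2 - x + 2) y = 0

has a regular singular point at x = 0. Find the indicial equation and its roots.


Divide by x^2 to reach normal form y'' + P_1(x) y' + P_2(x) y = 0 with P_1(x) = -3 - 2/x and P_2(x) = -1 - 1/x + 2/x^2.
x = 0 is a singular point because the y'-coefficient -3 - 2/x has a pole at x = 0 and the y-coefficient -1 - 1/x + 2/x^2 has a pole at x = 0.
It is a regular singular point because x P_1(x) = p(x) = -3x - 2 and x^2 P_2(x) = q(x) = -x^2 - x + 2 are polynomials, hence analytic at x = 0.
p(0) = -2,  q(0) = 2.
Indicial equation: r(r-1) + p(0) r + q(0) = 0, i.e. r^2 + (p(0) - 1) r + q(0) = 0, i.e. r^2 - 3 r + 2 = 0.
Discriminant: (-3)^2 - 4(2) = 1, so r = (3 ± 1)/2.
Solving: r_1 = 2, r_2 = 1.

indicial: r^2 - 3 r + 2 = 0; roots r_1 = 2, r_2 = 1


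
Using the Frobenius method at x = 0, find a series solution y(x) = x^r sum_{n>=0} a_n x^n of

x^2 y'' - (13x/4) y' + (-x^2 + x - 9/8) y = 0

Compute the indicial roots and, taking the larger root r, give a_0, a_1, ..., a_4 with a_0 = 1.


Write in Frobenius form y'' + (p(x)/x) y' + (q(x)/x^2) y = 0:
  p(x) = -13/4,  q(x) = -x^2 + x - 9/8.
Indicial equation: r(r-1) + (-13/4) r + (-9/8) = 0 -> roots r_1 = 9/2, r_2 = -1/4.
Take r = r_1 = 9/2. Let y(x) = x^r sum_{n>=0} a_n x^n with a_0 = 1.
Substitute y = x^r sum a_n x^n and match x^{r+n}. The recurrence is
  D(n) a_n + 1 a_{n-1} - 1 a_{n-2} = 0,  where D(n) = (r+n)(r+n-1) + (-13/4)(r+n) + (-9/8).
  a_n = [-1 a_{n-1} + 1 a_{n-2}] / D(n).
Since the indicial polynomial factors as (r - r_1)(r - r_2), D(n) = (r_1 + n - r_1)(r_1 + n - r_2) = n(n + 19/4).
Evaluating step by step (a_0 = 1):
  n = 1: D(1) = 1(1 + 19/4) = 23/4; numerator = -1(1) = -1; a_1 = (-1)/(23/4) = -4/23
  n = 2: D(2) = 2(2 + 19/4) = 27/2; numerator = -1(-4/23) + 1(1) = 27/23; a_2 = (27/23)/(27/2) = 2/23
  n = 3: D(3) = 3(3 + 19/4) = 93/4; numerator = -1(2/23) + 1(-4/23) = -6/23; a_3 = (-6/23)/(93/4) = -8/713
  n = 4: D(4) = 4(4 + 19/4) = 35; numerator = -1(-8/713) + 1(2/23) = 70/713; a_4 = (70/713)/(35) = 2/713

r = 9/2; a_0 = 1; a_1 = -4/23; a_2 = 2/23; a_3 = -8/713; a_4 = 2/713


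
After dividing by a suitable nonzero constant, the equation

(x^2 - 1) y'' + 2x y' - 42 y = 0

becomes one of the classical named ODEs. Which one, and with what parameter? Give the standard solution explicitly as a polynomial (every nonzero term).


All three coefficients share the factor -1; dividing through by -1 gives  (1 - x^2) y'' - 2x y' + 42 y = 0.
This matches the Legendre equation (1 - x^2) y'' - 2x y' + n(n+1) y = 0 (note the -2x y' term) with n(n+1) = 42, so n = 6; the polynomial solution is P_6(x).
With y = sum_k a_k x^k, matching x^k gives (k+2)(k+1) a_{k+2} = [k(k+1) - n(n+1)] a_k = (k - 6)(k + 7) a_k. The right side vanishes at k = 6, so the series with the parity of 6 terminates at degree 6.
Standard normalization (P_n(1) = 1): leading coefficient (2n)!/(2^n (n!)^2) = 479001600/(64*518400) = 231/16, so a_6 = 231/16. Work downward with a_k = (k+1)(k+2) a_{k+2} / ((k - 6)(k + 7)):
  a_4 = (5)(6)(231/16) / ((4 - 6)(4 + 7)) = (3465/8)/(-22) = -315/16
  a_2 = (3)(4)(-315/16) / ((2 - 6)(2 + 7)) = (-945/4)/(-36) = 105/16
  a_0 = (1)(2)(105/16) / ((0 - 6)(0 + 7)) = (105/8)/(-42) = -5/16
Hence P_6(x) = 231 x^6/16 - 315 x^4/16 + 105 x^2/16 - 5/16.

P_6(x); series = 231 x^6/16 - 315 x^4/16 + 105 x^2/16 - 5/16


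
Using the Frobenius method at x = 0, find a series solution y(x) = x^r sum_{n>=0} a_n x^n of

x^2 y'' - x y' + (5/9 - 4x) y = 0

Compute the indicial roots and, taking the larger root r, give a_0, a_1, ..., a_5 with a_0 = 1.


Write in Frobenius form y'' + (p(x)/x) y' + (q(x)/x^2) y = 0:
  p(x) = -1,  q(x) = 5/9 - 4x.
Indicial equation: r(r-1) + (-1) r + (5/9) = 0 -> roots r_1 = 5/3, r_2 = 1/3.
Take r = r_1 = 5/3. Let y(x) = x^r sum_{n>=0} a_n x^n with a_0 = 1.
Substitute y = x^r sum a_n x^n and match x^{r+n}. The recurrence is
  D(n) a_n - 4 a_{n-1} = 0,  where D(n) = (r+n)(r+n-1) + (-1)(r+n) + (5/9).
  a_n = 4 / D(n) * a_{n-1}.
Since the indicial polynomial factors as (r - r_1)(r - r_2), D(n) = (r_1 + n - r_1)(r_1 + n - r_2) = n(n + 4/3).
Evaluating step by step (a_0 = 1):
  n = 1: D(1) = 1(1 + 4/3) = 7/3; numerator = 4(1) = 4; a_1 = (4)/(7/3) = 12/7
  n = 2: D(2) = 2(2 + 4/3) = 20/3; numerator = 4(12/7) = 48/7; a_2 = (48/7)/(20/3) = 36/35
  n = 3: D(3) = 3(3 + 4/3) = 13; numerator = 4(36/35) = 144/35; a_3 = (144/35)/(13) = 144/455
  n = 4: D(4) = 4(4 + 4/3) = 64/3; numerator = 4(144/455) = 576/455; a_4 = (576/455)/(64/3) = 27/455
  n = 5: D(5) = 5(5 + 4/3) = 95/3; numerator = 4(27/455) = 108/455; a_5 = (108/455)/(95/3) = 324/43225

r = 5/3; a_0 = 1; a_1 = 12/7; a_2 = 36/35; a_3 = 144/455; a_4 = 27/455; a_5 = 324/43225


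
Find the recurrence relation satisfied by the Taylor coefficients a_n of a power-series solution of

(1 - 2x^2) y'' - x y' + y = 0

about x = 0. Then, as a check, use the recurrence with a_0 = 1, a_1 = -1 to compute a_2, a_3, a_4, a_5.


Substitute y = sum_n a_n x^n.
(1 - 2 x^2) y'' contributes (n+2)(n+1) a_{n+2} - 2 n(n-1) a_n at x^n.
-x y'(x) contributes -n a_n at x^n.
y(x) contributes 1 a_n at x^n.
Matching x^n: (n+2)(n+1) a_{n+2} + (-2 n(n-1) - n + 1) a_n = 0.
Thus a_{n+2} = (2 n(n-1) + n - 1) / ((n+1)(n+2)) * a_n.

Check with a_0 = 1, a_1 = -1 (apply the recurrence for n = 0, 1, 2, 3): a_0 = 1, a_1 = -1, a_2 = -1/2, a_3 = 0, a_4 = -5/24, a_5 = 0.

a_(n+2) = (2 n(n-1) + n - 1) / ((n+1)(n+2)) * a_n; check: a_0 = 1, a_1 = -1, a_2 = -1/2, a_3 = 0, a_4 = -5/24, a_5 = 0


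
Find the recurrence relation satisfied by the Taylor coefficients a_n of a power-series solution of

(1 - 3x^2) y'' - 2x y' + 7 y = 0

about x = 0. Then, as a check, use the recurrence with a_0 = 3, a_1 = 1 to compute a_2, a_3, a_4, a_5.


Substitute y = sum_n a_n x^n.
(1 - 3 x^2) y'' contributes (n+2)(n+1) a_{n+2} - 3 n(n-1) a_n at x^n.
-2 x y'(x) contributes -2 n a_n at x^n.
7 y(x) contributes 7 a_n at x^n.
Matching x^n: (n+2)(n+1) a_{n+2} + (-3 n(n-1) - 2 n + 7) a_n = 0.
Thus a_{n+2} = (3 n(n-1) + 2 n - 7) / ((n+1)(n+2)) * a_n.

Check with a_0 = 3, a_1 = 1 (apply the recurrence for n = 0, 1, 2, 3): a_0 = 3, a_1 = 1, a_2 = -21/2, a_3 = -5/6, a_4 = -21/8, a_5 = -17/24.

a_(n+2) = (3 n(n-1) + 2 n - 7) / ((n+1)(n+2)) * a_n; check: a_0 = 3, a_1 = 1, a_2 = -21/2, a_3 = -5/6, a_4 = -21/8, a_5 = -17/24


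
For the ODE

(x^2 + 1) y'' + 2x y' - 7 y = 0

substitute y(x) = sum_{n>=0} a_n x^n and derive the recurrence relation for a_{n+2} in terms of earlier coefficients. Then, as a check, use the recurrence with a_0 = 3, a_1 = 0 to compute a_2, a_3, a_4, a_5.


Substitute y = sum_n a_n x^n.
(1 + 1 x^2) y'' contributes (n+2)(n+1) a_{n+2} + n(n-1) a_n at x^n.
2 x y'(x) contributes 2 n a_n at x^n.
-7 y(x) contributes -7 a_n at x^n.
Matching x^n: (n+2)(n+1) a_{n+2} + (n(n-1) + 2 n - 7) a_n = 0.
Thus a_{n+2} = (-n(n-1) - 2 n + 7) / ((n+1)(n+2)) * a_n.

Check with a_0 = 3, a_1 = 0 (apply the recurrence for n = 0, 1, 2, 3): a_0 = 3, a_1 = 0, a_2 = 21/2, a_3 = 0, a_4 = 7/8, a_5 = 0.

a_(n+2) = (-n(n-1) - 2 n + 7) / ((n+1)(n+2)) * a_n; check: a_0 = 3, a_1 = 0, a_2 = 21/2, a_3 = 0, a_4 = 7/8, a_5 = 0


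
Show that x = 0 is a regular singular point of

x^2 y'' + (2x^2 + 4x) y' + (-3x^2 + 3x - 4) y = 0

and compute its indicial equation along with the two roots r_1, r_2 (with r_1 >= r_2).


Divide by x^2 to reach normal form y'' + P_1(x) y' + P_2(x) y = 0 with P_1(x) = 2 + 4/x and P_2(x) = -3 + 3/x - 4/x^2.
x = 0 is a singular point because the y'-coefficient 2 + 4/x has a pole at x = 0 and the y-coefficient -3 + 3/x - 4/x^2 has a pole at x = 0.
It is a regular singular point because x P_1(x) = p(x) = 2x + 4 and x^2 P_2(x) = q(x) = -3x^2 + 3x - 4 are polynomials, hence analytic at x = 0.
p(0) = 4,  q(0) = -4.
Indicial equation: r(r-1) + p(0) r + q(0) = 0, i.e. r^2 + (p(0) - 1) r + q(0) = 0, i.e. r^2 + 3 r - 4 = 0.
Discriminant: (3)^2 - 4(-4) = 25, so r = (-3 ± 5)/2.
Solving: r_1 = 1, r_2 = -4.

indicial: r^2 + 3 r - 4 = 0; roots r_1 = 1, r_2 = -4


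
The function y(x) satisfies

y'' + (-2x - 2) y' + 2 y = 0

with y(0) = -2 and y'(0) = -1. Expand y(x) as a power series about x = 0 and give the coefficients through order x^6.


Ansatz: y(x) = sum_{n>=0} a_n x^n, so y'(x) = sum_{n>=1} n a_n x^(n-1) and y''(x) = sum_{n>=2} n(n-1) a_n x^(n-2).
Substitute into P(x) y'' + Q(x) y' + R(x) y = 0 with P(x) = 1, Q(x) = -2x - 2, R(x) = 2, and match powers of x.
Initial conditions: a_0 = -2, a_1 = -1.
Setting the coefficient of each power of x to zero and solving order by order (substituting the coefficients already found):
  x^0: 2 a_2 - 2 a_1 + 2 a_0 = 0  ->  2 a_2 = 2 a_1 - 2 a_0 = 2  ->  a_2 = 1
  x^1: 6 a_3 - 4 a_2 = 0  ->  6 a_3 = 4 a_2 = 4  ->  a_3 = 2/3
  x^2: 12 a_4 - 6 a_3 - 2 a_2 = 0  ->  12 a_4 = 6 a_3 + 2 a_2 = 6  ->  a_4 = 1/2
  x^3: 20 a_5 - 8 a_4 - 4 a_3 = 0  ->  20 a_5 = 8 a_4 + 4 a_3 = 20/3  ->  a_5 = 1/3
  x^4: 30 a_6 - 10 a_5 - 6 a_4 = 0  ->  30 a_6 = 10 a_5 + 6 a_4 = 19/3  ->  a_6 = 19/90
Truncated series: y(x) = -2 - x + x^2 + (2/3) x^3 + (1/2) x^4 + (1/3) x^5 + (19/90) x^6 + O(x^7).

a_0 = -2; a_1 = -1; a_2 = 1; a_3 = 2/3; a_4 = 1/2; a_5 = 1/3; a_6 = 19/90


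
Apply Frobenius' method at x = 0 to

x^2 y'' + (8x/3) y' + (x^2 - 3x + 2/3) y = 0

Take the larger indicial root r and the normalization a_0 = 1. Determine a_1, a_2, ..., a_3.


Write in Frobenius form y'' + (p(x)/x) y' + (q(x)/x^2) y = 0:
  p(x) = 8/3,  q(x) = x^2 - 3x + 2/3.
Indicial equation: r(r-1) + (8/3) r + (2/3) = 0 -> roots r_1 = -2/3, r_2 = -1.
Take r = r_1 = -2/3. Let y(x) = x^r sum_{n>=0} a_n x^n with a_0 = 1.
Substitute y = x^r sum a_n x^n and match x^{r+n}. The recurrence is
  D(n) a_n - 3 a_{n-1} + 1 a_{n-2} = 0,  where D(n) = (r+n)(r+n-1) + (8/3)(r+n) + (2/3).
  a_n = [3 a_{n-1} - 1 a_{n-2}] / D(n).
Since the indicial polynomial factors as (r - r_1)(r - r_2), D(n) = (r_1 + n - r_1)(r_1 + n - r_2) = n(n + 1/3).
Evaluating step by step (a_0 = 1):
  n = 1: D(1) = 1(1 + 1/3) = 4/3; numerator = 3(1) = 3; a_1 = (3)/(4/3) = 9/4
  n = 2: D(2) = 2(2 + 1/3) = 14/3; numerator = 3(9/4) - 1(1) = 23/4; a_2 = (23/4)/(14/3) = 69/56
  n = 3: D(3) = 3(3 + 1/3) = 10; numerator = 3(69/56) - 1(9/4) = 81/56; a_3 = (81/56)/(10) = 81/560

r = -2/3; a_0 = 1; a_1 = 9/4; a_2 = 69/56; a_3 = 81/560


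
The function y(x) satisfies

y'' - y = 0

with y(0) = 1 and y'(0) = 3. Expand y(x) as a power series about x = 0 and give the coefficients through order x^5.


Ansatz: y(x) = sum_{n>=0} a_n x^n, so y'(x) = sum_{n>=1} n a_n x^(n-1) and y''(x) = sum_{n>=2} n(n-1) a_n x^(n-2).
Substitute into P(x) y'' + Q(x) y' + R(x) y = 0 with P(x) = 1, Q(x) = 0, R(x) = -1, and match powers of x.
Initial conditions: a_0 = 1, a_1 = 3.
Setting the coefficient of each power of x to zero and solving order by order (substituting the coefficients already found):
  x^0: 2 a_2 - a_0 = 0  ->  2 a_2 = a_0 = 1  ->  a_2 = 1/2
  x^1: 6 a_3 - a_1 = 0  ->  6 a_3 = a_1 = 3  ->  a_3 = 1/2
  x^2: 12 a_4 - a_2 = 0  ->  12 a_4 = a_2 = 1/2  ->  a_4 = 1/24
  x^3: 20 a_5 - a_3 = 0  ->  20 a_5 = a_3 = 1/2  ->  a_5 = 1/40
Truncated series: y(x) = 1 + 3 x + (1/2) x^2 + (1/2) x^3 + (1/24) x^4 + (1/40) x^5 + O(x^6).

a_0 = 1; a_1 = 3; a_2 = 1/2; a_3 = 1/2; a_4 = 1/24; a_5 = 1/40


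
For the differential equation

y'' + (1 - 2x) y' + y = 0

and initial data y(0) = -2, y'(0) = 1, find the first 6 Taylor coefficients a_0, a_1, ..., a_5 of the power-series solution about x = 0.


Ansatz: y(x) = sum_{n>=0} a_n x^n, so y'(x) = sum_{n>=1} n a_n x^(n-1) and y''(x) = sum_{n>=2} n(n-1) a_n x^(n-2).
Substitute into P(x) y'' + Q(x) y' + R(x) y = 0 with P(x) = 1, Q(x) = 1 - 2x, R(x) = 1, and match powers of x.
Initial conditions: a_0 = -2, a_1 = 1.
Setting the coefficient of each power of x to zero and solving order by order (substituting the coefficients already found):
  x^0: 2 a_2 + a_1 + a_0 = 0  ->  2 a_2 = -a_1 - a_0 = 1  ->  a_2 = 1/2
  x^1: 6 a_3 + 2 a_2 - a_1 = 0  ->  6 a_3 = -2 a_2 + a_1 = 0  ->  a_3 = 0
  x^2: 12 a_4 + 3 a_3 - 3 a_2 = 0  ->  12 a_4 = -3 a_3 + 3 a_2 = 3/2  ->  a_4 = 1/8
  x^3: 20 a_5 + 4 a_4 - 5 a_3 = 0  ->  20 a_5 = -4 a_4 + 5 a_3 = -1/2  ->  a_5 = -1/40
Truncated series: y(x) = -2 + x + (1/2) x^2 + (1/8) x^4 - (1/40) x^5 + O(x^6).

a_0 = -2; a_1 = 1; a_2 = 1/2; a_3 = 0; a_4 = 1/8; a_5 = -1/40


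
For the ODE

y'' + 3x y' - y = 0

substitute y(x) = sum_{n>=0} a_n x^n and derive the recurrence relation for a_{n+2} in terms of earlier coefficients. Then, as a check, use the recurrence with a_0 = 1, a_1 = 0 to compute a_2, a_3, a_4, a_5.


Substitute y = sum_n a_n x^n.
y''(x) has coefficient (n+2)(n+1) a_{n+2} at x^n;
3 x y'(x) has coefficient 3 n a_n at x^n (shift);
-y(x) has coefficient -1 a_n at x^n.
Matching x^n: (n+2)(n+1) a_{n+2} + (3n - 1) a_n = 0.
Thus a_{n+2} = (-3n + 1) / ((n+1)(n+2)) * a_n.

Check with a_0 = 1, a_1 = 0 (apply the recurrence for n = 0, 1, 2, 3): a_0 = 1, a_1 = 0, a_2 = 1/2, a_3 = 0, a_4 = -5/24, a_5 = 0.

a_(n+2) = (-3n + 1) / ((n+1)(n+2)) * a_n; check: a_0 = 1, a_1 = 0, a_2 = 1/2, a_3 = 0, a_4 = -5/24, a_5 = 0


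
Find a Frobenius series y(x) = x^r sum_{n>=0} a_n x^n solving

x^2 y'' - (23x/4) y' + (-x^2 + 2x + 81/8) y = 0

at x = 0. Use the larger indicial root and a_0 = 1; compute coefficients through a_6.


Write in Frobenius form y'' + (p(x)/x) y' + (q(x)/x^2) y = 0:
  p(x) = -23/4,  q(x) = -x^2 + 2x + 81/8.
Indicial equation: r(r-1) + (-23/4) r + (81/8) = 0 -> roots r_1 = 9/2, r_2 = 9/4.
Take r = r_1 = 9/2. Let y(x) = x^r sum_{n>=0} a_n x^n with a_0 = 1.
Substitute y = x^r sum a_n x^n and match x^{r+n}. The recurrence is
  D(n) a_n + 2 a_{n-1} - 1 a_{n-2} = 0,  where D(n) = (r+n)(r+n-1) + (-23/4)(r+n) + (81/8).
  a_n = [-2 a_{n-1} + 1 a_{n-2}] / D(n).
Since the indicial polynomial factors as (r - r_1)(r - r_2), D(n) = (r_1 + n - r_1)(r_1 + n - r_2) = n(n + 9/4).
Evaluating step by step (a_0 = 1):
  n = 1: D(1) = 1(1 + 9/4) = 13/4; numerator = -2(1) = -2; a_1 = (-2)/(13/4) = -8/13
  n = 2: D(2) = 2(2 + 9/4) = 17/2; numerator = -2(-8/13) + 1(1) = 29/13; a_2 = (29/13)/(17/2) = 58/221
  n = 3: D(3) = 3(3 + 9/4) = 63/4; numerator = -2(58/221) + 1(-8/13) = -252/221; a_3 = (-252/221)/(63/4) = -16/221
  n = 4: D(4) = 4(4 + 9/4) = 25; numerator = -2(-16/221) + 1(58/221) = 90/221; a_4 = (90/221)/(25) = 18/1105
  n = 5: D(5) = 5(5 + 9/4) = 145/4; numerator = -2(18/1105) + 1(-16/221) = -116/1105; a_5 = (-116/1105)/(145/4) = -16/5525
  n = 6: D(6) = 6(6 + 9/4) = 99/2; numerator = -2(-16/5525) + 1(18/1105) = 122/5525; a_6 = (122/5525)/(99/2) = 244/546975

r = 9/2; a_0 = 1; a_1 = -8/13; a_2 = 58/221; a_3 = -16/221; a_4 = 18/1105; a_5 = -16/5525; a_6 = 244/546975


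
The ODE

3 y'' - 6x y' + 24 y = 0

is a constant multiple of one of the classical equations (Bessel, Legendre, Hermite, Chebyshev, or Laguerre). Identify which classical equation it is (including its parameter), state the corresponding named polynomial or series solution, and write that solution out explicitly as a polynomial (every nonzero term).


All three coefficients share the factor 3; dividing through by 3 gives  y'' - 2x y' + 8 y = 0.
This matches the Hermite equation y'' - 2x y' + 2n y = 0 with 2n = 8, so n = 4; the polynomial solution is H_4(x).
With y = sum_k a_k x^k, matching x^k gives (k+2)(k+1) a_{k+2} = 2(k - n) a_k = 2(k - 4) a_k. The right side vanishes at k = 4, so the series with the parity of 4 terminates at degree 4.
Standard normalization: leading coefficient of H_n is 2^n, so a_4 = 2^4 = 16. Work downward with a_k = (k+1)(k+2) a_{k+2} / (2(k - n)):
  a_2 = (3)(4)(16) / (2(2 - 4)) = 192/(-4) = -48
  a_0 = (1)(2)(-48) / (2(0 - 4)) = -96/(-8) = 12
Hence H_4(x) = 16 x^4 - 48 x^2 + 12.

H_4(x); series = 16 x^4 - 48 x^2 + 12


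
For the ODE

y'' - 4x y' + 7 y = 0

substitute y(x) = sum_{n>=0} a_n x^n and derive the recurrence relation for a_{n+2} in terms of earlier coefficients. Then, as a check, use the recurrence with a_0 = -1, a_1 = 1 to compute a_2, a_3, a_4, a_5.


Substitute y = sum_n a_n x^n.
y''(x) has coefficient (n+2)(n+1) a_{n+2} at x^n;
-4 x y'(x) has coefficient -4 n a_n at x^n (shift);
7 y(x) has coefficient 7 a_n at x^n.
Matching x^n: (n+2)(n+1) a_{n+2} + (-4n + 7) a_n = 0.
Thus a_{n+2} = (4n - 7) / ((n+1)(n+2)) * a_n.

Check with a_0 = -1, a_1 = 1 (apply the recurrence for n = 0, 1, 2, 3): a_0 = -1, a_1 = 1, a_2 = 7/2, a_3 = -1/2, a_4 = 7/24, a_5 = -1/8.

a_(n+2) = (4n - 7) / ((n+1)(n+2)) * a_n; check: a_0 = -1, a_1 = 1, a_2 = 7/2, a_3 = -1/2, a_4 = 7/24, a_5 = -1/8


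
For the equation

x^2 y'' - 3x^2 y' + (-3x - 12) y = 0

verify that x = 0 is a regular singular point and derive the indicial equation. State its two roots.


Divide by x^2 to reach normal form y'' + P_1(x) y' + P_2(x) y = 0 with P_1(x) = -3 and P_2(x) = -3/x - 12/x^2.
x = 0 is a singular point because the y-coefficient -3/x - 12/x^2 has a pole at x = 0.
It is a regular singular point because x P_1(x) = p(x) = -3x and x^2 P_2(x) = q(x) = -3x - 12 are polynomials, hence analytic at x = 0.
p(0) = 0,  q(0) = -12.
Indicial equation: r(r-1) + p(0) r + q(0) = 0, i.e. r^2 + (p(0) - 1) r + q(0) = 0, i.e. r^2 - 1 r - 12 = 0.
Discriminant: (-1)^2 - 4(-12) = 49, so r = (1 ± 7)/2.
Solving: r_1 = 4, r_2 = -3.

indicial: r^2 - 1 r - 12 = 0; roots r_1 = 4, r_2 = -3


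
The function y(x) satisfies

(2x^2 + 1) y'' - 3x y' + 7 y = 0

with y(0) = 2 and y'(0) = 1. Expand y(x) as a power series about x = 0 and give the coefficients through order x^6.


Ansatz: y(x) = sum_{n>=0} a_n x^n, so y'(x) = sum_{n>=1} n a_n x^(n-1) and y''(x) = sum_{n>=2} n(n-1) a_n x^(n-2).
Substitute into P(x) y'' + Q(x) y' + R(x) y = 0 with P(x) = 2x^2 + 1, Q(x) = -3x, R(x) = 7, and match powers of x.
Initial conditions: a_0 = 2, a_1 = 1.
Setting the coefficient of each power of x to zero and solving order by order (substituting the coefficients already found):
  x^0: 2 a_2 + 7 a_0 = 0  ->  2 a_2 = -7 a_0 = -14  ->  a_2 = -7
  x^1: 6 a_3 + 4 a_1 = 0  ->  6 a_3 = -4 a_1 = -4  ->  a_3 = -2/3
  x^2: 12 a_4 + 5 a_2 = 0  ->  12 a_4 = -5 a_2 = 35  ->  a_4 = 35/12
  x^3: 20 a_5 + 10 a_3 = 0  ->  20 a_5 = -10 a_3 = 20/3  ->  a_5 = 1/3
  x^4: 30 a_6 + 19 a_4 = 0  ->  30 a_6 = -19 a_4 = -665/12  ->  a_6 = -133/72
Truncated series: y(x) = 2 + x - 7 x^2 - (2/3) x^3 + (35/12) x^4 + (1/3) x^5 - (133/72) x^6 + O(x^7).

a_0 = 2; a_1 = 1; a_2 = -7; a_3 = -2/3; a_4 = 35/12; a_5 = 1/3; a_6 = -133/72


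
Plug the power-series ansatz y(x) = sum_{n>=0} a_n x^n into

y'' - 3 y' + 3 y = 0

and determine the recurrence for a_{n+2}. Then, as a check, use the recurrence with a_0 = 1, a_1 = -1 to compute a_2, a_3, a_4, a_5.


Substitute y = sum_n a_n x^n.
y''(x) has coefficient (n+2)(n+1) a_{n+2} at x^n;
-3 y'(x) has coefficient -3 (n+1) a_{n+1} at x^n;
3 y(x) has coefficient 3 a_n at x^n.
Matching x^n: (n+2)(n+1) a_{n+2} - 3 (n+1) a_{n+1} + 3 a_n = 0.
Thus a_{n+2} = [3 (n+1) a_{n+1} - 3 a_n] / ((n+1)(n+2)).

Check with a_0 = 1, a_1 = -1 (apply the recurrence for n = 0, 1, 2, 3): a_0 = 1, a_1 = -1, a_2 = -3, a_3 = -5/2, a_4 = -9/8, a_5 = -3/10.

a_(n+2) = [3 (n+1) a_(n+1) - 3 a_n] / ((n+1)(n+2)); check: a_0 = 1, a_1 = -1, a_2 = -3, a_3 = -5/2, a_4 = -9/8, a_5 = -3/10


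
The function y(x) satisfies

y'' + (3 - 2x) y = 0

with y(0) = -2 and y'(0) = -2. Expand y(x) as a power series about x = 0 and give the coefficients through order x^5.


Ansatz: y(x) = sum_{n>=0} a_n x^n, so y'(x) = sum_{n>=1} n a_n x^(n-1) and y''(x) = sum_{n>=2} n(n-1) a_n x^(n-2).
Substitute into P(x) y'' + Q(x) y' + R(x) y = 0 with P(x) = 1, Q(x) = 0, R(x) = 3 - 2x, and match powers of x.
Initial conditions: a_0 = -2, a_1 = -2.
Setting the coefficient of each power of x to zero and solving order by order (substituting the coefficients already found):
  x^0: 2 a_2 + 3 a_0 = 0  ->  2 a_2 = -3 a_0 = 6  ->  a_2 = 3
  x^1: 6 a_3 + 3 a_1 - 2 a_0 = 0  ->  6 a_3 = -3 a_1 + 2 a_0 = 2  ->  a_3 = 1/3
  x^2: 12 a_4 + 3 a_2 - 2 a_1 = 0  ->  12 a_4 = -3 a_2 + 2 a_1 = -13  ->  a_4 = -13/12
  x^3: 20 a_5 + 3 a_3 - 2 a_2 = 0  ->  20 a_5 = -3 a_3 + 2 a_2 = 5  ->  a_5 = 1/4
Truncated series: y(x) = -2 - 2 x + 3 x^2 + (1/3) x^3 - (13/12) x^4 + (1/4) x^5 + O(x^6).

a_0 = -2; a_1 = -2; a_2 = 3; a_3 = 1/3; a_4 = -13/12; a_5 = 1/4
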